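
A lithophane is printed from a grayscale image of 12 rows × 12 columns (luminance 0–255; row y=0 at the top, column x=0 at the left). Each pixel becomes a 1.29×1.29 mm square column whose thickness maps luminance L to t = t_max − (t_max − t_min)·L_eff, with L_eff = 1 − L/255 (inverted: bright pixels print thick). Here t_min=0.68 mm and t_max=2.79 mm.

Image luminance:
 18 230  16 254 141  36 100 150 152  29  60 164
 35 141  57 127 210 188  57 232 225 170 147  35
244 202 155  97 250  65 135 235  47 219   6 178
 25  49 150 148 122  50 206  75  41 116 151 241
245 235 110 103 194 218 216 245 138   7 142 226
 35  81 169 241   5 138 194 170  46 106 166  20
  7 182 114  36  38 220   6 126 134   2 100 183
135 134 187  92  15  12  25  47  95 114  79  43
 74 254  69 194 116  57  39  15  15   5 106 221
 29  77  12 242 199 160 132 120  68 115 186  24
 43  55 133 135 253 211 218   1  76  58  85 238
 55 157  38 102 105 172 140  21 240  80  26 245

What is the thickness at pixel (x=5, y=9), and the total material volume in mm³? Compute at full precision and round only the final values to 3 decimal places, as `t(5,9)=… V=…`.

t(5,9)=2.004 V=399.414

span = t_max - t_min = 2.79 - 0.68 = 2.110
L(5,9) = 160, L_eff = 1 - 160/255 = 0.372549 (inverted)
t(5,9) = 2.79 - 2.110·0.372549 = 2.004
Σt over all 12·12 pixels = 6120463/25500 ≈ 240.0181569
V = pitch²·Σt = 1.29²·6120463/25500 = 399.414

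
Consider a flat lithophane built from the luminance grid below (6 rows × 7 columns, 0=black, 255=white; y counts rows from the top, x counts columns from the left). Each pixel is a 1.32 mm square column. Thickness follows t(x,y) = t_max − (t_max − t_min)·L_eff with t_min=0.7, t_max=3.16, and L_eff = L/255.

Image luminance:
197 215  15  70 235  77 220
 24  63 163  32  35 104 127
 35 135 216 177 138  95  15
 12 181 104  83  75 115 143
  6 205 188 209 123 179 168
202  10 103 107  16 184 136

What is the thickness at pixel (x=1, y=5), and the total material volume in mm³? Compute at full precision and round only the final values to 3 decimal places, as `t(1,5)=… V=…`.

span = t_max - t_min = 3.16 - 0.7 = 2.460
L(1,5) = 10, L_eff = 10/255 = 0.039216
t(1,5) = 3.16 - 2.460·0.039216 = 3.064
Σt over all 6·7 pixels = 361643/4250 ≈ 85.0924706
V = pitch²·Σt = 1.32²·361643/4250 = 148.265

t(1,5)=3.064 V=148.265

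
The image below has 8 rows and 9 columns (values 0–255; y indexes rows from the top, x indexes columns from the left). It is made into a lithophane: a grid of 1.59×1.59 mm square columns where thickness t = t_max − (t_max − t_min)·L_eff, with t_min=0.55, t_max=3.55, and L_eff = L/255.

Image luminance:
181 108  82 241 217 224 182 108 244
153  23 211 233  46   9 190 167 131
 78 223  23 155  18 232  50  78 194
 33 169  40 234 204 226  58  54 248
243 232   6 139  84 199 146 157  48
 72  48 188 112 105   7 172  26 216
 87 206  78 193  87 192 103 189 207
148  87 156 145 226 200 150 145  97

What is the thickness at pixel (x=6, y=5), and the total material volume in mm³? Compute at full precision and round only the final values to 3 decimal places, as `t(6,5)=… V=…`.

t(6,5)=1.526 V=349.859

span = t_max - t_min = 3.55 - 0.55 = 3.000
L(6,5) = 172, L_eff = 172/255 = 0.674510
t(6,5) = 3.55 - 3.000·0.674510 = 1.526
Σt over all 8·9 pixels = 11763/85 ≈ 138.3882353
V = pitch²·Σt = 1.59²·11763/85 = 349.859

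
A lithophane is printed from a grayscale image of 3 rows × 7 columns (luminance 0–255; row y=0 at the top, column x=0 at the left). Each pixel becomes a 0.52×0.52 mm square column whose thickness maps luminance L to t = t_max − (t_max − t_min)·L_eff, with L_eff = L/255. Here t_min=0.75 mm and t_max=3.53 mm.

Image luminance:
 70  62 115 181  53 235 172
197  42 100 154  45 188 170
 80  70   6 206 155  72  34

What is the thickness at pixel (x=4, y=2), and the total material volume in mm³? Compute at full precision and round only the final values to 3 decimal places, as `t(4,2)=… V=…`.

t(4,2)=1.840 V=12.949

span = t_max - t_min = 3.53 - 0.75 = 2.780
L(4,2) = 155, L_eff = 155/255 = 0.607843
t(4,2) = 3.53 - 2.780·0.607843 = 1.840
Σt over all 3·7 pixels = 1221169/25500 ≈ 47.8889804
V = pitch²·Σt = 0.52²·1221169/25500 = 12.949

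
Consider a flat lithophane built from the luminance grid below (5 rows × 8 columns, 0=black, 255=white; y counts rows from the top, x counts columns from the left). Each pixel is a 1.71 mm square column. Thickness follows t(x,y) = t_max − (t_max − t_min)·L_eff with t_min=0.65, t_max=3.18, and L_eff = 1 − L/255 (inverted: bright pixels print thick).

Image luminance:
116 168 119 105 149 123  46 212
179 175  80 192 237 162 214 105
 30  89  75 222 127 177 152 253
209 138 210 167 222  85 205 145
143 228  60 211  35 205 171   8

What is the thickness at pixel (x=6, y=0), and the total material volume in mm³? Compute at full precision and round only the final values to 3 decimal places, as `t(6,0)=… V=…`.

span = t_max - t_min = 3.18 - 0.65 = 2.530
L(6,0) = 46, L_eff = 1 - 46/255 = 0.819608 (inverted)
t(6,0) = 3.18 - 2.530·0.819608 = 1.106
Σt over all 5·8 pixels = 722699/8500 ≈ 85.0234118
V = pitch²·Σt = 1.71²·722699/8500 = 248.617

t(6,0)=1.106 V=248.617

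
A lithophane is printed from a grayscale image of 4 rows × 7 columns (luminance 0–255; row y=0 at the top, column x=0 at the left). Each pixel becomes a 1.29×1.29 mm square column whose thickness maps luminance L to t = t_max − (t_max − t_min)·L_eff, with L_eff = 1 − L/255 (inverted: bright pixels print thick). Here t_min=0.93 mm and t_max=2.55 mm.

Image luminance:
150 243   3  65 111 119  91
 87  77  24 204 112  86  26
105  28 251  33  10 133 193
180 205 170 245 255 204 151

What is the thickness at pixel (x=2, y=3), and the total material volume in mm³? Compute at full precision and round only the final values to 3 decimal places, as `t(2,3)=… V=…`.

span = t_max - t_min = 2.55 - 0.93 = 1.620
L(2,3) = 170, L_eff = 1 - 170/255 = 0.333333 (inverted)
t(2,3) = 2.55 - 1.620·0.333333 = 2.010
Σt over all 4·7 pixels = 206817/4250 ≈ 48.6628235
V = pitch²·Σt = 1.29²·206817/4250 = 80.980

t(2,3)=2.010 V=80.980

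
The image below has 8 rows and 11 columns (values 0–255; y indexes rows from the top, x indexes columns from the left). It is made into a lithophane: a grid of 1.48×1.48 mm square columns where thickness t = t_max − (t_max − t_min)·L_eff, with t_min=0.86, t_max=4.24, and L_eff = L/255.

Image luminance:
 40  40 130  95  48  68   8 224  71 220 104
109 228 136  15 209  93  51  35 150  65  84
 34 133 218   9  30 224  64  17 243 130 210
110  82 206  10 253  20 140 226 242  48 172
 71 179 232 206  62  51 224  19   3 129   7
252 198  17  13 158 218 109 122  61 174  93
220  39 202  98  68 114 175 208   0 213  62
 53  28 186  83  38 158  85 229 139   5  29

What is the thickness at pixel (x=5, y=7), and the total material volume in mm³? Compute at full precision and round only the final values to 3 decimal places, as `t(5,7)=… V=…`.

t(5,7)=2.146 V=524.798

span = t_max - t_min = 4.24 - 0.86 = 3.380
L(5,7) = 158, L_eff = 158/255 = 0.619608
t(5,7) = 4.24 - 3.380·0.619608 = 2.146
Σt over all 8·11 pixels = 509129/2125 ≈ 239.5901176
V = pitch²·Σt = 1.48²·509129/2125 = 524.798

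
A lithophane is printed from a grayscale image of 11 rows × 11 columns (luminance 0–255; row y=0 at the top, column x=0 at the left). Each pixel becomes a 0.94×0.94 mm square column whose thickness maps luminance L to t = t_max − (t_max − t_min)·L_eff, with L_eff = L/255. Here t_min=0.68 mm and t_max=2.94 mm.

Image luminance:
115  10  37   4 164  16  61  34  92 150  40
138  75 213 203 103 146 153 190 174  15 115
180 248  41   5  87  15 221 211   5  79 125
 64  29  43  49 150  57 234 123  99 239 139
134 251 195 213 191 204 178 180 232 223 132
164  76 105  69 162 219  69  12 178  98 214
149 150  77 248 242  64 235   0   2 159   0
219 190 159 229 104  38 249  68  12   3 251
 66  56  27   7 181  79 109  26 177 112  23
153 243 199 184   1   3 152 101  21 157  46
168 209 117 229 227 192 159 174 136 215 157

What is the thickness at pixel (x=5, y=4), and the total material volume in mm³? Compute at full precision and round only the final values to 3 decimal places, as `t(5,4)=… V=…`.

t(5,4)=1.132 V=195.737

span = t_max - t_min = 2.94 - 0.68 = 2.260
L(5,4) = 204, L_eff = 204/255 = 0.800000
t(5,4) = 2.94 - 2.260·0.800000 = 1.132
Σt over all 11·11 pixels = 941471/4250 ≈ 221.5225882
V = pitch²·Σt = 0.94²·941471/4250 = 195.737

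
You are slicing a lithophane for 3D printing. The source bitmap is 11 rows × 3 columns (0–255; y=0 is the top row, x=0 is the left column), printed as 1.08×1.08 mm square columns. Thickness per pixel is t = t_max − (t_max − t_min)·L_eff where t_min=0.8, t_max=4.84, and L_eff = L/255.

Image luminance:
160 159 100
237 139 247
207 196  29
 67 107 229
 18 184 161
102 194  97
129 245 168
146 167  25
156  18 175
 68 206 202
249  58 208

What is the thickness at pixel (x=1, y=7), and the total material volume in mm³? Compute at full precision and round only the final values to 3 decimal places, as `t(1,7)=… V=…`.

t(1,7)=2.194 V=96.617

span = t_max - t_min = 4.84 - 0.8 = 4.040
L(1,7) = 167, L_eff = 167/255 = 0.654902
t(1,7) = 4.84 - 4.040·0.654902 = 2.194
Σt over all 11·3 pixels = 528062/6375 ≈ 82.8332549
V = pitch²·Σt = 1.08²·528062/6375 = 96.617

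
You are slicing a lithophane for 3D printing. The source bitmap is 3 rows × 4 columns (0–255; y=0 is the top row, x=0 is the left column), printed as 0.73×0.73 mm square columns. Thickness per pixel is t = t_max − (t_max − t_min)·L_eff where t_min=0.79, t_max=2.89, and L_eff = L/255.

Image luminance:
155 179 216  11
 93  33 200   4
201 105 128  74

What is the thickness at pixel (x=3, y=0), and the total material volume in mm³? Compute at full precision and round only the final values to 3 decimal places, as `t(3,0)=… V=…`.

t(3,0)=2.799 V=12.341

span = t_max - t_min = 2.89 - 0.79 = 2.100
L(3,0) = 11, L_eff = 11/255 = 0.043137
t(3,0) = 2.89 - 2.100·0.043137 = 2.799
Σt over all 3·4 pixels = 3937/170 ≈ 23.1588235
V = pitch²·Σt = 0.73²·3937/170 = 12.341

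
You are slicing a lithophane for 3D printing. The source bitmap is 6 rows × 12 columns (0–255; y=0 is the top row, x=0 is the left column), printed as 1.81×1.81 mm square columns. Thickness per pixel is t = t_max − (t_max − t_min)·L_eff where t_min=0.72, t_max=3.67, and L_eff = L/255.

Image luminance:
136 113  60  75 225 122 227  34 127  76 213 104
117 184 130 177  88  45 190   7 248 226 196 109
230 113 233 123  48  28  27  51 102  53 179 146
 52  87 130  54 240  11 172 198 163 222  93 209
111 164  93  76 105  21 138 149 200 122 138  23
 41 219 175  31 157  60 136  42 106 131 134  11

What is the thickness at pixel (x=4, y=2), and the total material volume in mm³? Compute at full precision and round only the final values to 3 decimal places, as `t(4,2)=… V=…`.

t(4,2)=3.115 V=533.066

span = t_max - t_min = 3.67 - 0.72 = 2.950
L(4,2) = 48, L_eff = 48/255 = 0.188235
t(4,2) = 3.67 - 2.950·0.188235 = 3.115
Σt over all 6·12 pixels = 41492/255 ≈ 162.7137255
V = pitch²·Σt = 1.81²·41492/255 = 533.066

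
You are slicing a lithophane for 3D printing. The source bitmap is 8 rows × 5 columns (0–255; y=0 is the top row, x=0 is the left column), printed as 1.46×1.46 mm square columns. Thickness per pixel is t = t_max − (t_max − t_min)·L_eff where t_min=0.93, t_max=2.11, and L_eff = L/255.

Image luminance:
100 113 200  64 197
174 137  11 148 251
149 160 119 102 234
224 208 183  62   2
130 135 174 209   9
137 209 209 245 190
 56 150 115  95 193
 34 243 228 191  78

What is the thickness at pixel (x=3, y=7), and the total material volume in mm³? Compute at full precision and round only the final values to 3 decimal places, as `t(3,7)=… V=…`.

t(3,7)=1.226 V=122.026

span = t_max - t_min = 2.11 - 0.93 = 1.180
L(3,7) = 191, L_eff = 191/255 = 0.749020
t(3,7) = 2.11 - 1.180·0.749020 = 1.226
Σt over all 8·5 pixels = 121648/2125 ≈ 57.2461176
V = pitch²·Σt = 1.46²·121648/2125 = 122.026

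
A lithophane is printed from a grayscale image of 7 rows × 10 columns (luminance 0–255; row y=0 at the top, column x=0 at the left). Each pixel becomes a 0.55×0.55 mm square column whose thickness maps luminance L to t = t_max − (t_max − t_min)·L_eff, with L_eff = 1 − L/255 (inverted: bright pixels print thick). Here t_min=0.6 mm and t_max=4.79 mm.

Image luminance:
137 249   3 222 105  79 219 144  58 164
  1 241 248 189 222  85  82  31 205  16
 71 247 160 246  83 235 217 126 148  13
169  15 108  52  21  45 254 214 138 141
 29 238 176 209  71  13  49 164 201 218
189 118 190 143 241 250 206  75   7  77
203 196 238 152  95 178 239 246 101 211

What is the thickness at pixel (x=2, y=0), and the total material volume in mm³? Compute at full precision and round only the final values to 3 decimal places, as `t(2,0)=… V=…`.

t(2,0)=0.649 V=63.036

span = t_max - t_min = 4.79 - 0.6 = 4.190
L(2,0) = 3, L_eff = 1 - 3/255 = 0.988235 (inverted)
t(2,0) = 4.79 - 4.190·0.988235 = 0.649
Σt over all 7·10 pixels = 2656897/12750 ≈ 208.3840784
V = pitch²·Σt = 0.55²·2656897/12750 = 63.036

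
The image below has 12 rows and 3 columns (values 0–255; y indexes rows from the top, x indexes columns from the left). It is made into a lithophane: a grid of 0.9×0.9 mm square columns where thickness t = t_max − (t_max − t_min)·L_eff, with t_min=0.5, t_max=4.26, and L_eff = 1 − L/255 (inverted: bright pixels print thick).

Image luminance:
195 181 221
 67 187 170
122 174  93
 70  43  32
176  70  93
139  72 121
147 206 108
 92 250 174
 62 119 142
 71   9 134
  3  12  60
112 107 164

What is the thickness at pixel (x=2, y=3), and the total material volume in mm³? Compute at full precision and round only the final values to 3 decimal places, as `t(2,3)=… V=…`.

span = t_max - t_min = 4.26 - 0.5 = 3.760
L(2,3) = 32, L_eff = 1 - 32/255 = 0.874510 (inverted)
t(2,3) = 4.26 - 3.760·0.874510 = 0.972
Σt over all 12·3 pixels = 509362/6375 ≈ 79.8999216
V = pitch²·Σt = 0.9²·509362/6375 = 64.719

t(2,3)=0.972 V=64.719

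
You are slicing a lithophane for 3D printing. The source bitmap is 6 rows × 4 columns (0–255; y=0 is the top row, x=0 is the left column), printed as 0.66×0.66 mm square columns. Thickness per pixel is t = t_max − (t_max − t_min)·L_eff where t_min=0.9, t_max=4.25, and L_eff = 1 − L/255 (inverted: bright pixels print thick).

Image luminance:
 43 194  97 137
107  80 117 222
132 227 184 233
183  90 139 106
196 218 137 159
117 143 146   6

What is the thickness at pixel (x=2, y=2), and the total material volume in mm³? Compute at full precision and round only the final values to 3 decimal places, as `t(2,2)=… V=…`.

t(2,2)=3.317 V=28.940

span = t_max - t_min = 4.25 - 0.9 = 3.350
L(2,2) = 184, L_eff = 1 - 184/255 = 0.278431 (inverted)
t(2,2) = 4.25 - 3.350·0.278431 = 3.317
Σt over all 6·4 pixels = 338831/5100 ≈ 66.4374510
V = pitch²·Σt = 0.66²·338831/5100 = 28.940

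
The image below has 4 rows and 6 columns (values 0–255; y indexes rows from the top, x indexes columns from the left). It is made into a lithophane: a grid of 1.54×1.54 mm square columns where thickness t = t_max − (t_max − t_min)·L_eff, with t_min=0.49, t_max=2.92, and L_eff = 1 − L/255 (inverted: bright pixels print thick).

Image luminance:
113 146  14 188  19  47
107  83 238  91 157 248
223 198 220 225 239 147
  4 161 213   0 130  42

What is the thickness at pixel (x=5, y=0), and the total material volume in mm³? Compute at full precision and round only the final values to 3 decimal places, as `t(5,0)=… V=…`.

span = t_max - t_min = 2.92 - 0.49 = 2.430
L(5,0) = 47, L_eff = 1 - 47/255 = 0.815686 (inverted)
t(5,0) = 2.92 - 2.430·0.815686 = 0.938
Σt over all 4·6 pixels = 363453/8500 ≈ 42.7591765
V = pitch²·Σt = 1.54²·363453/8500 = 101.408

t(5,0)=0.938 V=101.408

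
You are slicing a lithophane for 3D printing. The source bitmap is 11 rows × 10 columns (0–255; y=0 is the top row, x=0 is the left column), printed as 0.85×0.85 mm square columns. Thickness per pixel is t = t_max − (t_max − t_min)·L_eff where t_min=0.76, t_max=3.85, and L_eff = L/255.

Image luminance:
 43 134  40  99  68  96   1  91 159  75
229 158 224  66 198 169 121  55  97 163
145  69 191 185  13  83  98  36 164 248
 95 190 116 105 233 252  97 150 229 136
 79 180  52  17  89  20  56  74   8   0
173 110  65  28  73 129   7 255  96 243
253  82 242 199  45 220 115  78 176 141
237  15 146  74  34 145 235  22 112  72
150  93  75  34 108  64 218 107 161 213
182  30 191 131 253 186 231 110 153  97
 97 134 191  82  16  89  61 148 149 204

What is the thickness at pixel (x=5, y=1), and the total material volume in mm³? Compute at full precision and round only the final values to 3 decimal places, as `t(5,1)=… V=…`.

span = t_max - t_min = 3.85 - 0.76 = 3.090
L(5,1) = 169, L_eff = 169/255 = 0.662745
t(5,1) = 3.85 - 3.090·0.662745 = 1.802
Σt over all 11·10 pixels = 1105861/4250 ≈ 260.2025882
V = pitch²·Σt = 0.85²·1105861/4250 = 187.996

t(5,1)=1.802 V=187.996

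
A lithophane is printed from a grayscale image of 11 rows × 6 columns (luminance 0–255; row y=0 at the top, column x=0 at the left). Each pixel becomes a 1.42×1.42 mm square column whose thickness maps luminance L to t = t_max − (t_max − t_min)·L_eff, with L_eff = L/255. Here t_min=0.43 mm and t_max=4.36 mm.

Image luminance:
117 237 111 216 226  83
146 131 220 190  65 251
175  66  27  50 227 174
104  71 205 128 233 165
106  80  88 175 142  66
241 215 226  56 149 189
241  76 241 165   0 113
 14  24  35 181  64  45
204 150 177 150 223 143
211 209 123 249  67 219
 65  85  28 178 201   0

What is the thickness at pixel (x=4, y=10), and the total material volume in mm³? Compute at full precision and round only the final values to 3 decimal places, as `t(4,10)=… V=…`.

t(4,10)=1.262 V=293.343

span = t_max - t_min = 4.36 - 0.43 = 3.930
L(4,10) = 201, L_eff = 201/255 = 0.788235
t(4,10) = 4.36 - 3.930·0.788235 = 1.262
Σt over all 11·6 pixels = 309142/2125 ≈ 145.4785882
V = pitch²·Σt = 1.42²·309142/2125 = 293.343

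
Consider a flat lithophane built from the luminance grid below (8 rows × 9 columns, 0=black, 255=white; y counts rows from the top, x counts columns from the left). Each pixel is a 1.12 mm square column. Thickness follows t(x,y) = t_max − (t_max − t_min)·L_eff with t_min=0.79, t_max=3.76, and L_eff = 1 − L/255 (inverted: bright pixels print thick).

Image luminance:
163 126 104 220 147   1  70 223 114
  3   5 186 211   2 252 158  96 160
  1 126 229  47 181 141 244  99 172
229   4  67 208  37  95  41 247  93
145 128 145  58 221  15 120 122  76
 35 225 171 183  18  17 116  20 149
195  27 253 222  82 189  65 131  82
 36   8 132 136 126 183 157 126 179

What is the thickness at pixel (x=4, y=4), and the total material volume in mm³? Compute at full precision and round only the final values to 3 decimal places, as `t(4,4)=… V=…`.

span = t_max - t_min = 3.76 - 0.79 = 2.970
L(4,4) = 221, L_eff = 1 - 221/255 = 0.133333 (inverted)
t(4,4) = 3.76 - 2.970·0.133333 = 3.364
Σt over all 8·9 pixels = 270837/1700 ≈ 159.3158824
V = pitch²·Σt = 1.12²·270837/1700 = 199.846

t(4,4)=3.364 V=199.846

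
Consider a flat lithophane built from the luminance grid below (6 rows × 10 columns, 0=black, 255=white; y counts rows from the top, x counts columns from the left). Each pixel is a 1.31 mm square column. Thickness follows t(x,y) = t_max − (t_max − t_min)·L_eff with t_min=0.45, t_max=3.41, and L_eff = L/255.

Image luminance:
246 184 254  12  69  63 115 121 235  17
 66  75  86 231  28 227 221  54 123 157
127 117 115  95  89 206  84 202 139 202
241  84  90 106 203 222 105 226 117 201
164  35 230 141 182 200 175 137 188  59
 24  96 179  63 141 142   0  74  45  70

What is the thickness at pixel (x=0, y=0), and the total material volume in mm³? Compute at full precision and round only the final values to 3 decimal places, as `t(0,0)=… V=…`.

span = t_max - t_min = 3.41 - 0.45 = 2.960
L(0,0) = 246, L_eff = 246/255 = 0.964706
t(0,0) = 3.41 - 2.960·0.964706 = 0.554
Σt over all 6·10 pixels = 28789/255 ≈ 112.8980392
V = pitch²·Σt = 1.31²·28789/255 = 193.744

t(0,0)=0.554 V=193.744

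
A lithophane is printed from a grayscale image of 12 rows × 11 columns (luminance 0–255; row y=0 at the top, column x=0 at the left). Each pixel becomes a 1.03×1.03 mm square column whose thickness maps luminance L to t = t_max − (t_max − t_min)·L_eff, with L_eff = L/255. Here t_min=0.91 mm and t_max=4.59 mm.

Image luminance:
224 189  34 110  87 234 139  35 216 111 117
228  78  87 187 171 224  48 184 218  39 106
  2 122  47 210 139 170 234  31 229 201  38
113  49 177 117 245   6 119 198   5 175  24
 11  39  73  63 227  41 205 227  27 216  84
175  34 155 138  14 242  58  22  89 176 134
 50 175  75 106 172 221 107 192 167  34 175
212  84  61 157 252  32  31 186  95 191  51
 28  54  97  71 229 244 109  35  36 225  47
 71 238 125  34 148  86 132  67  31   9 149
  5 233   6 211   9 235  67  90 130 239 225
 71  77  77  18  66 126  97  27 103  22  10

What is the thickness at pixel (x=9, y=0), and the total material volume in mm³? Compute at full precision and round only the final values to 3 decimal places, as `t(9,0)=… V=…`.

t(9,0)=2.988 V=406.970

span = t_max - t_min = 4.59 - 0.91 = 3.680
L(9,0) = 111, L_eff = 111/255 = 0.435294
t(9,0) = 4.59 - 3.680·0.435294 = 2.988
Σt over all 12·11 pixels = 383.608
V = pitch²·Σt = 1.03²·383.608 = 406.970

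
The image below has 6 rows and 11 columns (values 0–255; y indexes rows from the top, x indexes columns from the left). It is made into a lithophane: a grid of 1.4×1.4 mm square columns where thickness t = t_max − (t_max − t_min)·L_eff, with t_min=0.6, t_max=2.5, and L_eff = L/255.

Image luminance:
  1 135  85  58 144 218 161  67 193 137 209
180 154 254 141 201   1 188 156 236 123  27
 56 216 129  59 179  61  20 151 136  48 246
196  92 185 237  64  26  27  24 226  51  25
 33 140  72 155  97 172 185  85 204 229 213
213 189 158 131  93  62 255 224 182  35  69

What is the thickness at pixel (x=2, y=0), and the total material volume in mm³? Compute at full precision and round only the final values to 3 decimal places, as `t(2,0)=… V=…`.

t(2,0)=1.867 V=196.068

span = t_max - t_min = 2.5 - 0.6 = 1.900
L(2,0) = 85, L_eff = 85/255 = 0.333333
t(2,0) = 2.5 - 1.900·0.333333 = 1.867
Σt over all 6·11 pixels = 255089/2550 ≈ 100.0349020
V = pitch²·Σt = 1.4²·255089/2550 = 196.068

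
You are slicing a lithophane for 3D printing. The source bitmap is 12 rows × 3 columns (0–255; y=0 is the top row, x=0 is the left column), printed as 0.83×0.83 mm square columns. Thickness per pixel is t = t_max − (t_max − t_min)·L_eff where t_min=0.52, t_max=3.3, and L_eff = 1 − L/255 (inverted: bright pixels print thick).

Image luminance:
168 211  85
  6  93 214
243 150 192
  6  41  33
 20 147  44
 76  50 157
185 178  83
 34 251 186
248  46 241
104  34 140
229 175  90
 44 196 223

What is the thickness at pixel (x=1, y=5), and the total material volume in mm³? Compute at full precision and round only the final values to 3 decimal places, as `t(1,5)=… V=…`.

span = t_max - t_min = 3.3 - 0.52 = 2.780
L(1,5) = 50, L_eff = 1 - 50/255 = 0.803922 (inverted)
t(1,5) = 3.3 - 2.780·0.803922 = 1.065
Σt over all 12·3 pixels = 293759/4250 ≈ 69.1197647
V = pitch²·Σt = 0.83²·293759/4250 = 47.617

t(1,5)=1.065 V=47.617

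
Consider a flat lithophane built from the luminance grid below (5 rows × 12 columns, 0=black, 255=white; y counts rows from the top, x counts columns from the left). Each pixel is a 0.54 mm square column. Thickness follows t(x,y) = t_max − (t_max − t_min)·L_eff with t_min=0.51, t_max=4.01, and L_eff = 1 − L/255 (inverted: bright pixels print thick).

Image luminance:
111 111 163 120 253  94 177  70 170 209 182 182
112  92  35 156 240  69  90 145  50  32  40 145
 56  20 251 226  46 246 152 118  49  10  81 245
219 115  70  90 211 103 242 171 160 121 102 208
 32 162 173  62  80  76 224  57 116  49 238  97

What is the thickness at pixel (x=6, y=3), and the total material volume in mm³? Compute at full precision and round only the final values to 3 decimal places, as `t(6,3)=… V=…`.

t(6,3)=3.832 V=39.845

span = t_max - t_min = 4.01 - 0.51 = 3.500
L(6,3) = 242, L_eff = 1 - 242/255 = 0.050980 (inverted)
t(6,3) = 4.01 - 3.500·0.050980 = 3.832
Σt over all 5·12 pixels = 34844/255 ≈ 136.6431373
V = pitch²·Σt = 0.54²·34844/255 = 39.845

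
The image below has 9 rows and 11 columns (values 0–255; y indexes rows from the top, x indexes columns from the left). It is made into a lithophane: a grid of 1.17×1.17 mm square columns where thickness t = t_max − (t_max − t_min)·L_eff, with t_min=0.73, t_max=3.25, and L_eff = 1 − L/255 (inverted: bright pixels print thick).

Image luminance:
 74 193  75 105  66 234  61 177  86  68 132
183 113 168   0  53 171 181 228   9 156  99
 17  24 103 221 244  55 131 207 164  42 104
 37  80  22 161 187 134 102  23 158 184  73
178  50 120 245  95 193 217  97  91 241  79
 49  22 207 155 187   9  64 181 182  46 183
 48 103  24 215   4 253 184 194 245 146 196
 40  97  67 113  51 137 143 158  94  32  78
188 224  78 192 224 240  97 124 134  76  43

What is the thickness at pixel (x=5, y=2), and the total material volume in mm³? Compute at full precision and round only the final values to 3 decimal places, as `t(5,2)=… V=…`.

span = t_max - t_min = 3.25 - 0.73 = 2.520
L(5,2) = 55, L_eff = 1 - 55/255 = 0.784314 (inverted)
t(5,2) = 3.25 - 2.520·0.784314 = 1.274
Σt over all 9·11 pixels = 1642287/8500 ≈ 193.2102353
V = pitch²·Σt = 1.17²·1642287/8500 = 264.485

t(5,2)=1.274 V=264.485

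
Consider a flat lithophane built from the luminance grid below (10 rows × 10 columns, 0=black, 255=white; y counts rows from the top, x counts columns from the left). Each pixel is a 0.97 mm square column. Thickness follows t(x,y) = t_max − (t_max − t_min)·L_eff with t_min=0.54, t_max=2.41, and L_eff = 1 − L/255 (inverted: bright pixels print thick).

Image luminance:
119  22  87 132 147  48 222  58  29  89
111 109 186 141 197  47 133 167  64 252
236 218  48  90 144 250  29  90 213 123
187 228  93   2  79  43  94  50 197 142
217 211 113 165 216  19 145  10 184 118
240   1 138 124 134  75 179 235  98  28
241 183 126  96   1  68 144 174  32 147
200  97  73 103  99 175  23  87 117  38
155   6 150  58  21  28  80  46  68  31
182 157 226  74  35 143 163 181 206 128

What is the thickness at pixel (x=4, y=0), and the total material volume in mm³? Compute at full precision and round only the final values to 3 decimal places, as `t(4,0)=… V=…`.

t(4,0)=1.618 V=133.111

span = t_max - t_min = 2.41 - 0.54 = 1.870
L(4,0) = 147, L_eff = 1 - 147/255 = 0.423529 (inverted)
t(4,0) = 2.41 - 1.870·0.423529 = 1.618
Σt over all 10·10 pixels = 141.472
V = pitch²·Σt = 0.97²·141.472 = 133.111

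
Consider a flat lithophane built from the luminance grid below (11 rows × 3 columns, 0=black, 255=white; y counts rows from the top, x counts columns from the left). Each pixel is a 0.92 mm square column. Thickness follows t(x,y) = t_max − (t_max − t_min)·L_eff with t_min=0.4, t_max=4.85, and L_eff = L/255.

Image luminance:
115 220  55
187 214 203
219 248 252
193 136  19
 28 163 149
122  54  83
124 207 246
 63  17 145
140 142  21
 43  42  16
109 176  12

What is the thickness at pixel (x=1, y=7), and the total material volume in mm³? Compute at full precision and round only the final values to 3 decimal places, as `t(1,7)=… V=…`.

span = t_max - t_min = 4.85 - 0.4 = 4.450
L(1,7) = 17, L_eff = 17/255 = 0.066667
t(1,7) = 4.85 - 4.450·0.066667 = 4.553
Σt over all 11·3 pixels = 111437/1275 ≈ 87.4015686
V = pitch²·Σt = 0.92²·111437/1275 = 73.977

t(1,7)=4.553 V=73.977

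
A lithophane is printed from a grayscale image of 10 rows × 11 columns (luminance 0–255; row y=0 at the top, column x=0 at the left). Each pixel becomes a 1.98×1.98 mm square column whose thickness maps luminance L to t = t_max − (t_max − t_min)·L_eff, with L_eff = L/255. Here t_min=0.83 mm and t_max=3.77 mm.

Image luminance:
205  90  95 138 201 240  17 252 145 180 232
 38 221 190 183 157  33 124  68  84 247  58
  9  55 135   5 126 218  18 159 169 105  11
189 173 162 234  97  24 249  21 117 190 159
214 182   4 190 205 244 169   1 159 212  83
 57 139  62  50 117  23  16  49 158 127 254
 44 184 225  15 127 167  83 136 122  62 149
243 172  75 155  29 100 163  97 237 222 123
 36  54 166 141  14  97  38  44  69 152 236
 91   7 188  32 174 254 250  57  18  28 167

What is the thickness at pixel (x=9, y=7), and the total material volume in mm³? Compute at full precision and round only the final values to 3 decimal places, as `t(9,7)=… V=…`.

t(9,7)=1.210 V=1002.890

span = t_max - t_min = 3.77 - 0.83 = 2.940
L(9,7) = 222, L_eff = 222/255 = 0.870588
t(9,7) = 3.77 - 2.940·0.870588 = 1.210
Σt over all 10·11 pixels = 543603/2125 ≈ 255.8131765
V = pitch²·Σt = 1.98²·543603/2125 = 1002.890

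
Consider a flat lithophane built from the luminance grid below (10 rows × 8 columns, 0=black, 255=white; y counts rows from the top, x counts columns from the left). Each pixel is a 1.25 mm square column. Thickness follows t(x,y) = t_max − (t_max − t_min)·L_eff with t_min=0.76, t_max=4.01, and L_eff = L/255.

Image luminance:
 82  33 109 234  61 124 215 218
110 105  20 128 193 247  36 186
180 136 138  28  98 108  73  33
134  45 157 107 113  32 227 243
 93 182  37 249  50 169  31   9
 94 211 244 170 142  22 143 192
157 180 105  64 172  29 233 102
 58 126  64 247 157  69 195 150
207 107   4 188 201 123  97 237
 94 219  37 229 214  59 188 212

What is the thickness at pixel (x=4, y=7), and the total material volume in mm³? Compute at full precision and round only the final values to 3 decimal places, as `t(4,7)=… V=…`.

t(4,7)=2.009 V=291.852

span = t_max - t_min = 4.01 - 0.76 = 3.250
L(4,7) = 157, L_eff = 157/255 = 0.615686
t(4,7) = 4.01 - 3.250·0.615686 = 2.009
Σt over all 10·8 pixels = 63507/340 ≈ 186.7852941
V = pitch²·Σt = 1.25²·63507/340 = 291.852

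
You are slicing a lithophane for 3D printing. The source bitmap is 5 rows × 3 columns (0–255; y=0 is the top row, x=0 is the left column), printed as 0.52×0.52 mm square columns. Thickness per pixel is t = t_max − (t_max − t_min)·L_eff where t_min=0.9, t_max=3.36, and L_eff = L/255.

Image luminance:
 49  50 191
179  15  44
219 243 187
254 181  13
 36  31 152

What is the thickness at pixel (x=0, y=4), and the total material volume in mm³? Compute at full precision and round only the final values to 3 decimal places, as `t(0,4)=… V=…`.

span = t_max - t_min = 3.36 - 0.9 = 2.460
L(0,4) = 36, L_eff = 36/255 = 0.141176
t(0,4) = 3.36 - 2.460·0.141176 = 3.013
Σt over all 5·3 pixels = 69298/2125 ≈ 32.6108235
V = pitch²·Σt = 0.52²·69298/2125 = 8.818

t(0,4)=3.013 V=8.818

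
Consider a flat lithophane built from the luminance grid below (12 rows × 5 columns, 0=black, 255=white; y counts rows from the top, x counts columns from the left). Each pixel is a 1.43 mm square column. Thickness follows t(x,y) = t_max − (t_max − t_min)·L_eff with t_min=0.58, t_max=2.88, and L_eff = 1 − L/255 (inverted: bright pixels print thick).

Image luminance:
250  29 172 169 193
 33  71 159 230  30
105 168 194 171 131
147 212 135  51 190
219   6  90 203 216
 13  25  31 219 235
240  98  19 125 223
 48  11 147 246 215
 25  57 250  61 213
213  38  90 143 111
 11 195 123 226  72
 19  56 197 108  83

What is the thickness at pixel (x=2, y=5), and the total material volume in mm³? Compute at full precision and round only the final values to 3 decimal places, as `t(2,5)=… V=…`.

t(2,5)=0.860 V=214.289

span = t_max - t_min = 2.88 - 0.58 = 2.300
L(2,5) = 31, L_eff = 1 - 31/255 = 0.878431 (inverted)
t(2,5) = 2.88 - 2.300·0.878431 = 0.860
Σt over all 12·5 pixels = 26722/255 ≈ 104.7921569
V = pitch²·Σt = 1.43²·26722/255 = 214.289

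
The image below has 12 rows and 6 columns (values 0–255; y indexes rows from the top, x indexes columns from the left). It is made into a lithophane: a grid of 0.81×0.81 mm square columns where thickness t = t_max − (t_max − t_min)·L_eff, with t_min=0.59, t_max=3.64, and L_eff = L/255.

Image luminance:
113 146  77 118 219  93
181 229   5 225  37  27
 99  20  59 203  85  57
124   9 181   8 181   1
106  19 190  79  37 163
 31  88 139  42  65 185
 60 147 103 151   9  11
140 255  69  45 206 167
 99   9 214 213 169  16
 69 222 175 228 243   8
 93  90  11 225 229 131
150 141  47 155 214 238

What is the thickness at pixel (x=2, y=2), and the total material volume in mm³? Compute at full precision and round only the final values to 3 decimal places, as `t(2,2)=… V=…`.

t(2,2)=2.934 V=106.087

span = t_max - t_min = 3.64 - 0.59 = 3.050
L(2,2) = 59, L_eff = 59/255 = 0.231373
t(2,2) = 3.64 - 3.050·0.231373 = 2.934
Σt over all 12·6 pixels = 164927/1020 ≈ 161.6931373
V = pitch²·Σt = 0.81²·164927/1020 = 106.087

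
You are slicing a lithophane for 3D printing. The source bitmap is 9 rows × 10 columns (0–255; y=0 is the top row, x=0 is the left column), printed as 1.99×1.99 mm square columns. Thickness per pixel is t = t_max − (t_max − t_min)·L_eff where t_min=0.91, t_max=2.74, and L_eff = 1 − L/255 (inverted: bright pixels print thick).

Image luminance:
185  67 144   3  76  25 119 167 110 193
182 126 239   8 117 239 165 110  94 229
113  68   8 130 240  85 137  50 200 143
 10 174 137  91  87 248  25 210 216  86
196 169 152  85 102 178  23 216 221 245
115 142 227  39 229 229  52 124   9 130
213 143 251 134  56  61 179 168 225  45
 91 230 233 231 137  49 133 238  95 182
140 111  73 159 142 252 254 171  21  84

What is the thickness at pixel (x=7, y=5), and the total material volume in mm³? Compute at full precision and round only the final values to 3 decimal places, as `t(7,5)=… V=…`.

span = t_max - t_min = 2.74 - 0.91 = 1.830
L(7,5) = 124, L_eff = 1 - 124/255 = 0.513725 (inverted)
t(7,5) = 2.74 - 1.830·0.513725 = 1.800
Σt over all 9·10 pixels = 145499/850 ≈ 171.1752941
V = pitch²·Σt = 1.99²·145499/850 = 677.871

t(7,5)=1.800 V=677.871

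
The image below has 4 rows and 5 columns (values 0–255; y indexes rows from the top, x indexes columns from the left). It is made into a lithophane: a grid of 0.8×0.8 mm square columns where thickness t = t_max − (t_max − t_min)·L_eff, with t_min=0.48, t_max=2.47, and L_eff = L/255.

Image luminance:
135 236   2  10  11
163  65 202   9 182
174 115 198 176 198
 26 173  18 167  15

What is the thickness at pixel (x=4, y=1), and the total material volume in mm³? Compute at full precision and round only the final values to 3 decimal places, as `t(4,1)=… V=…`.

span = t_max - t_min = 2.47 - 0.48 = 1.990
L(4,1) = 182, L_eff = 182/255 = 0.713725
t(4,1) = 2.47 - 1.990·0.713725 = 1.050
Σt over all 4·5 pixels = 32279/1020 ≈ 31.6460784
V = pitch²·Σt = 0.8²·32279/1020 = 20.253

t(4,1)=1.050 V=20.253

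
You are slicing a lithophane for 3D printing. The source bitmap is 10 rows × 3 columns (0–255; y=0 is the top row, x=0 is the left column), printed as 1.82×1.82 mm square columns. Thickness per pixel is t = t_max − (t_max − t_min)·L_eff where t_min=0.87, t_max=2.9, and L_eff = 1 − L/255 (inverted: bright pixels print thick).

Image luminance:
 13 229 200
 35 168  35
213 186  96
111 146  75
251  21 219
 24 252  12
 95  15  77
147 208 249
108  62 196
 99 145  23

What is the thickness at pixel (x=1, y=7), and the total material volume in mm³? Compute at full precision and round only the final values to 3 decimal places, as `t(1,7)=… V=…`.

span = t_max - t_min = 2.9 - 0.87 = 2.030
L(1,7) = 208, L_eff = 1 - 208/255 = 0.184314 (inverted)
t(1,7) = 2.9 - 2.030·0.184314 = 2.526
Σt over all 10·3 pixels = 70934/1275 ≈ 55.6345098
V = pitch²·Σt = 1.82²·70934/1275 = 184.284

t(1,7)=2.526 V=184.284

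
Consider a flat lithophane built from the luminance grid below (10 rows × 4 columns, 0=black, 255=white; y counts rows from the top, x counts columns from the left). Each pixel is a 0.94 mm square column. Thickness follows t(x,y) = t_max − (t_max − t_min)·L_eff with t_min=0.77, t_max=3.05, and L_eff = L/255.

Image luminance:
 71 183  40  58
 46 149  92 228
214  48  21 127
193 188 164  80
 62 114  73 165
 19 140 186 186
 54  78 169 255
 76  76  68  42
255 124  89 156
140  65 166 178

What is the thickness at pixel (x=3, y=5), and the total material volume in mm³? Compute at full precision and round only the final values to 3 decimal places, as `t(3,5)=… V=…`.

span = t_max - t_min = 3.05 - 0.77 = 2.280
L(3,5) = 186, L_eff = 186/255 = 0.729412
t(3,5) = 3.05 - 2.280·0.729412 = 1.387
Σt over all 10·4 pixels = 167328/2125 ≈ 78.7425882
V = pitch²·Σt = 0.94²·167328/2125 = 69.577

t(3,5)=1.387 V=69.577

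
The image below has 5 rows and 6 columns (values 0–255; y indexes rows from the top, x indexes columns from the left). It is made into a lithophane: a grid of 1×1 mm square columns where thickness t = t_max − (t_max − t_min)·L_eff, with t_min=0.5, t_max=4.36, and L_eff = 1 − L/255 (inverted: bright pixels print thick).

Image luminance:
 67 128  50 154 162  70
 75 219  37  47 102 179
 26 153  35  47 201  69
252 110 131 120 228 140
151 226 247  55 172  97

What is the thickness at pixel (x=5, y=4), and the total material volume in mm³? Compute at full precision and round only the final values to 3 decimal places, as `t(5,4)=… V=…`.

span = t_max - t_min = 4.36 - 0.5 = 3.860
L(5,4) = 97, L_eff = 1 - 97/255 = 0.619608 (inverted)
t(5,4) = 4.36 - 3.860·0.619608 = 1.968
Σt over all 5·6 pixels = 1220/17 ≈ 71.7647059
V = pitch²·Σt = 1²·1220/17 = 71.765

t(5,4)=1.968 V=71.765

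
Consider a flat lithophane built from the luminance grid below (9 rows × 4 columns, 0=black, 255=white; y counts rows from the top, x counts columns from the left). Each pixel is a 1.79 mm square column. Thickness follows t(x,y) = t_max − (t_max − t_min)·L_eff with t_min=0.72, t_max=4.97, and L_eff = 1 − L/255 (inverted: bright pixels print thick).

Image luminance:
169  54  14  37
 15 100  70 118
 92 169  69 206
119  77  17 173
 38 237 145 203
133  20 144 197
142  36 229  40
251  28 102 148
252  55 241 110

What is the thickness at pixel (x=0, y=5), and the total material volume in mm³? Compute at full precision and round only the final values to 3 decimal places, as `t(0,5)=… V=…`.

t(0,5)=2.937 V=310.007

span = t_max - t_min = 4.97 - 0.72 = 4.250
L(0,5) = 133, L_eff = 1 - 133/255 = 0.478431 (inverted)
t(0,5) = 4.97 - 4.250·0.478431 = 2.937
Σt over all 9·4 pixels = 14513/150 ≈ 96.7533333
V = pitch²·Σt = 1.79²·14513/150 = 310.007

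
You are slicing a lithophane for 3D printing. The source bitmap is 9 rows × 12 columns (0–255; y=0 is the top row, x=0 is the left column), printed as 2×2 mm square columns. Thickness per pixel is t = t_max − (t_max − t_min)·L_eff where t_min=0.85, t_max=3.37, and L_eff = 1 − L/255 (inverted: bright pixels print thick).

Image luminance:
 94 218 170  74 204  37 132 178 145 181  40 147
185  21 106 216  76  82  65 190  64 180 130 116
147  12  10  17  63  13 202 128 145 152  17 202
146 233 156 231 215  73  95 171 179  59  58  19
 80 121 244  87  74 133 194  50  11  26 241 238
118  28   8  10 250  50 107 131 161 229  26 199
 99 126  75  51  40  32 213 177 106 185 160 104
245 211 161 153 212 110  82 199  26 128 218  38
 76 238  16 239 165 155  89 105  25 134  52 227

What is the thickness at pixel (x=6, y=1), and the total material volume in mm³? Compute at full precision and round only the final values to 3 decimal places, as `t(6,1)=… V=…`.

span = t_max - t_min = 3.37 - 0.85 = 2.520
L(6,1) = 65, L_eff = 1 - 65/255 = 0.745098 (inverted)
t(6,1) = 3.37 - 2.520·0.745098 = 1.492
Σt over all 9·12 pixels = 473997/2125 ≈ 223.0574118
V = pitch²·Σt = 2²·473997/2125 = 892.230

t(6,1)=1.492 V=892.230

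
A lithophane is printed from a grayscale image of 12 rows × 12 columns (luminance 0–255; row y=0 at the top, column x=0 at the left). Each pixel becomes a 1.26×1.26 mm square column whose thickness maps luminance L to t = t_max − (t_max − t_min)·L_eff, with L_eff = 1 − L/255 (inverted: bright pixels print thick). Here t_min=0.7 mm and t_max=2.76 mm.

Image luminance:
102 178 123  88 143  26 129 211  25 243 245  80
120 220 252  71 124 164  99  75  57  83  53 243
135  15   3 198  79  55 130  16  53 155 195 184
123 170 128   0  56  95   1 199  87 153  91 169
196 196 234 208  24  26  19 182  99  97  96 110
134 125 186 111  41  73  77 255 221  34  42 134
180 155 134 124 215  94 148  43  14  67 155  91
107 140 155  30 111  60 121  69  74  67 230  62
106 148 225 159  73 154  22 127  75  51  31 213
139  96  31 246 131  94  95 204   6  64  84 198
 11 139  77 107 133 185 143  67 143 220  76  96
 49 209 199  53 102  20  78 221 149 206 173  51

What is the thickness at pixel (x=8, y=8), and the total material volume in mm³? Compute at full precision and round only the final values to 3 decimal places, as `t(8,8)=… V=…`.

span = t_max - t_min = 2.76 - 0.7 = 2.060
L(8,8) = 75, L_eff = 1 - 75/255 = 0.705882 (inverted)
t(8,8) = 2.76 - 2.060·0.705882 = 1.306
Σt over all 12·12 pixels = 3024767/12750 ≈ 237.2366275
V = pitch²·Σt = 1.26²·3024767/12750 = 376.637

t(8,8)=1.306 V=376.637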